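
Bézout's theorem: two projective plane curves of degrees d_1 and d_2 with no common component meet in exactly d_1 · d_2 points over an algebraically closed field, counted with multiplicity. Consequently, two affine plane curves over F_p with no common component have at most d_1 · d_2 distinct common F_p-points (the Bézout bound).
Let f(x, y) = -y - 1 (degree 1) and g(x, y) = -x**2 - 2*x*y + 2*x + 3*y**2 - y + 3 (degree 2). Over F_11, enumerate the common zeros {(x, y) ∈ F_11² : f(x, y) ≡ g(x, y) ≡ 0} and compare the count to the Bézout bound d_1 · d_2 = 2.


Common zeros: {(2, 10)}; count = 1; Bézout bound = 2.

deg(f) = 1, deg(g) = 2, so Bézout bound = 2.
Scan x ∈ F_11. For each x, list the y ∈ F_11 with f(x, y) ≡ 0 and those with g(x, y) ≡ 0 (mod 11); the common zeros in that column are the intersection.
  x = 0: f ≡ 0 at y ∈ {10}; g ≡ 0 at y ∈ {7, 8}; common: ∅.
  x = 1: f ≡ 0 at y ∈ {10}; g ≡ 0 at y ∈ {3, 9}; common: ∅.
  x = 2: f ≡ 0 at y ∈ {10}; g ≡ 0 at y ∈ {10}; common: {10}.
  x = 3: f ≡ 0 at y ∈ {10}; g ≡ 0 at y ∈ {0, 6}; common: ∅.
  x = 4: f ≡ 0 at y ∈ {10}; g ≡ 0 at y ∈ {1, 2}; common: ∅.
  x = 5: f ≡ 0 at y ∈ {10}; g ≡ 0 at y ∈ {2, 9}; common: ∅.
  x = 6: f ≡ 0 at y ∈ {10}; g ≡ 0 at y ∈ {3, 5}; common: ∅.
  x = 7: f ≡ 0 at y ∈ {10}; g ≡ 0 at y ∈ {1, 4}; common: ∅.
  x = 8: f ≡ 0 at y ∈ {10}; g ≡ 0 at y ∈ {5, 8}; common: ∅.
  x = 9: f ≡ 0 at y ∈ {10}; g ≡ 0 at y ∈ {4, 6}; common: ∅.
  x = 10: f ≡ 0 at y ∈ {10}; g ≡ 0 at y ∈ {0, 7}; common: ∅.
Collecting: common zeros = {(2, 10)}, so the count is 1.
Comparison with the Bézout bound: 1 ≤ 2 = deg(f)·deg(g), as expected for curves with no common component (the affine F_11-count falls short of the bound because intersections may lie at infinity, over extension fields, or carry multiplicity).


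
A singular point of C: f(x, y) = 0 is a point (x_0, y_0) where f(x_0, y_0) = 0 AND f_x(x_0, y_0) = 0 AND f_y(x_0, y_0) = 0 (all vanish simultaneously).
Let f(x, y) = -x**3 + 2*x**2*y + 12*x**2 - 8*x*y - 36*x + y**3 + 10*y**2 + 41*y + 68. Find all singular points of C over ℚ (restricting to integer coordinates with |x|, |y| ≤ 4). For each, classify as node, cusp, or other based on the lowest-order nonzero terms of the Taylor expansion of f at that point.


Singular points: {(2, -3)}; classification: cusp.

Compute partial derivatives:
  f_x = -3*x**2 + 4*x*y + 24*x - 8*y - 36.
  f_y = 2*x**2 - 8*x + 3*y**2 + 20*y + 41.
Scan x_0 ∈ {−4, ..., 4}. For each x_0, f_y(x_0, y) is a polynomial in y; find its integer roots y ∈ {−4, ..., 4}, then test f_x and f at those candidates.
  x = -4: f_y(-4, y) = 3*y**2 + 20*y + 105; no integer root y with |y| ≤ 4.
  x = -3: f_y(-3, y) = 3*y**2 + 20*y + 83; no integer root y with |y| ≤ 4.
  x = -2: f_y(-2, y) = 3*y**2 + 20*y + 65; no integer root y with |y| ≤ 4.
  x = -1: f_y(-1, y) = 3*y**2 + 20*y + 51; no integer root y with |y| ≤ 4.
  x = 0: f_y(0, y) = 3*y**2 + 20*y + 41; no integer root y with |y| ≤ 4.
  x = 1: f_y(1, y) = 3*y**2 + 20*y + 35; no integer root y with |y| ≤ 4.
  x = 2: f_y(2, y) = 3*y**2 + 20*y + 33; vanishes at y ∈ {-3}. (2, -3): f_x = 0, f = 0 — SINGULAR.
  x = 3: f_y(3, y) = 3*y**2 + 20*y + 35; no integer root y with |y| ≤ 4.
  x = 4: f_y(4, y) = 3*y**2 + 20*y + 41; no integer root y with |y| ≤ 4.
Only singular point on the grid: (2, -3).
Classify: substitute x = 2 + u, y = -3 + v and expand: f = -u**3 + 2*u**2*v + v**3 + v**2.
No constant or linear terms (consistent with a singular point). Quadratic part: v**2. Cubic part: -u**3 + 2*u**2*v + v**3.
The quadratic part v**2 is a perfect square, so there is a single (double) tangent line v = 0, i.e. y = -3. Restricting the cubic part to that line (v = 0) leaves -u**3 ≠ 0, so f is not divisible by v and the branch is v² ≈ u**3 to lowest order — this is a cusp.
Classification: cusp.


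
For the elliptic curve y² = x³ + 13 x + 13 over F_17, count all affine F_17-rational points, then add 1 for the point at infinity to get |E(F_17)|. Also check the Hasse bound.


Affine points = {(0, 8), (0, 9), (2, 8), (2, 9), (5, 4), (5, 13), (6, 1), (6, 16), (8, 0), (9, 3), (9, 14), (10, 2), (10, 15), (11, 5), (11, 12), (13, 4), (13, 13), (14, 7), (14, 10), (15, 8), (15, 9), (16, 4), (16, 13)}; affine count = 23; |E(F_17)| = 24.

Discriminant check: Δ ∝ 4a³ + 27b² = 4·13³ + 27·13² = 4·2197 + 27·169 ≡ 6 (mod 17). Nonzero ⇒ E is nonsingular.
For each x ∈ F_17, compute rhs = x³ + 13·x + 13 mod 17, then count y ∈ F_17 with y² ≡ rhs.
  x = 0: rhs = 13, matching y values: 8, 9 (2 points).
  x = 1: rhs = 10, matching y values: none (0 points).
  x = 2: rhs = 13, matching y values: 8, 9 (2 points).
  x = 3: rhs = 11, matching y values: none (0 points).
  x = 4: rhs = 10, matching y values: none (0 points).
  x = 5: rhs = 16, matching y values: 4, 13 (2 points).
  x = 6: rhs = 1, matching y values: 1, 16 (2 points).
  x = 7: rhs = 5, matching y values: none (0 points).
  x = 8: rhs = 0, matching y values: 0 (1 points).
  x = 9: rhs = 9, matching y values: 3, 14 (2 points).
  x = 10: rhs = 4, matching y values: 2, 15 (2 points).
  x = 11: rhs = 8, matching y values: 5, 12 (2 points).
  x = 12: rhs = 10, matching y values: none (0 points).
  x = 13: rhs = 16, matching y values: 4, 13 (2 points).
  x = 14: rhs = 15, matching y values: 7, 10 (2 points).
  x = 15: rhs = 13, matching y values: 8, 9 (2 points).
  x = 16: rhs = 16, matching y values: 4, 13 (2 points).
Total affine count: 23.
Full point count |E(F_17)| = 23 + 1 = 24.
Hasse bound: |24 − (17+1)| = |6| = 6 ≤ 2√17 ≈ 8.2462 ✓.


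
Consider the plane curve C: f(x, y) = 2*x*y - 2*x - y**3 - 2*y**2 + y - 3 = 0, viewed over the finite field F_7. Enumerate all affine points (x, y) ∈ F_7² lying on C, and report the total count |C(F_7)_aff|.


Affine F_7-points: {(2, 0), (3, 4), (4, 6), (5, 2), (5, 5), (6, 3)}; count = 6.

For each of the 49 pairs (x, y) ∈ F_7², evaluate f(x, y) mod 7. Record the zeros.
  x = 0: [0↦4, 1↦2, 2↦4, 3↦4, 4↦3, 5↦2, 6↦2]  zeros at y ∈ ∅
  x = 1: [0↦2, 1↦2, 2↦6, 3↦1, 4↦2, 5↦3, 6↦5]  zeros at y ∈ ∅
  x = 2: [0↦0, 1↦2, 2↦1, 3↦5, 4↦1, 5↦4, 6↦1]  zeros at y ∈ {0}
  x = 3: [0↦5, 1↦2, 2↦3, 3↦2, 4↦0, 5↦5, 6↦4]  zeros at y ∈ {4}
  x = 4: [0↦3, 1↦2, 2↦5, 3↦6, 4↦6, 5↦6, 6↦0]  zeros at y ∈ {6}
  x = 5: [0↦1, 1↦2, 2↦0, 3↦3, 4↦5, 5↦0, 6↦3]  zeros at y ∈ {2, 5}
  x = 6: [0↦6, 1↦2, 2↦2, 3↦0, 4↦4, 5↦1, 6↦6]  zeros at y ∈ {3}
Collecting zeros: affine points = {(2, 0), (3, 4), (4, 6), (5, 2), (5, 5), (6, 3)}.
Total count |C(F_7)_aff| = 6.


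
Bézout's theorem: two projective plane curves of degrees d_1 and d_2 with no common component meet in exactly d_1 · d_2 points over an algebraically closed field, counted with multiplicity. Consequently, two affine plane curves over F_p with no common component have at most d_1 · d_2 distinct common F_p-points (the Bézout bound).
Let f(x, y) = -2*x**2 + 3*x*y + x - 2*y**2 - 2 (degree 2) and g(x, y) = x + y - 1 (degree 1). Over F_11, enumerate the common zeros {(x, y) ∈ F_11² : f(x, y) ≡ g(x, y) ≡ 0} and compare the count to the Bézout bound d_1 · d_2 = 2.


Common zeros: ∅; count = 0; Bézout bound = 2.

deg(f) = 2, deg(g) = 1, so Bézout bound = 2.
Scan x ∈ F_11. For each x, list the y ∈ F_11 with f(x, y) ≡ 0 and those with g(x, y) ≡ 0 (mod 11); the common zeros in that column are the intersection.
  x = 0: f ≡ 0 at y ∈ ∅; g ≡ 0 at y ∈ {1}; common: ∅.
  x = 1: f ≡ 0 at y ∈ ∅; g ≡ 0 at y ∈ {0}; common: ∅.
  x = 2: f ≡ 0 at y ∈ {6, 8}; g ≡ 0 at y ∈ {10}; common: ∅.
  x = 3: f ≡ 0 at y ∈ {5}; g ≡ 0 at y ∈ {9}; common: ∅.
  x = 4: f ≡ 0 at y ∈ {7, 10}; g ≡ 0 at y ∈ {8}; common: ∅.
  x = 5: f ≡ 0 at y ∈ {5, 8}; g ≡ 0 at y ∈ {7}; common: ∅.
  x = 6: f ≡ 0 at y ∈ {10}; g ≡ 0 at y ∈ {6}; common: ∅.
  x = 7: f ≡ 0 at y ∈ {7, 9}; g ≡ 0 at y ∈ {5}; common: ∅.
  x = 8: f ≡ 0 at y ∈ ∅; g ≡ 0 at y ∈ {4}; common: ∅.
  x = 9: f ≡ 0 at y ∈ ∅; g ≡ 0 at y ∈ {3}; common: ∅.
  x = 10: f ≡ 0 at y ∈ ∅; g ≡ 0 at y ∈ {2}; common: ∅.
Collecting: common zeros = ∅, so the count is 0.
Comparison with the Bézout bound: 0 ≤ 2 = deg(f)·deg(g), as expected for curves with no common component (the affine F_11-count falls short of the bound because intersections may lie at infinity, over extension fields, or carry multiplicity).


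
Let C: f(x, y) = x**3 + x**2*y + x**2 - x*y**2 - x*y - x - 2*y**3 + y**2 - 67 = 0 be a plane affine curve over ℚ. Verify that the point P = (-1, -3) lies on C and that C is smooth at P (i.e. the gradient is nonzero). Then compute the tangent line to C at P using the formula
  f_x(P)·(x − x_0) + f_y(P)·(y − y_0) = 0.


Tangent line at P: -64*y - 192 = 0.

Step 1: f(-1, -3) = 0, so P lies on C.
Step 2: partial derivatives
  f_x(x, y) = 3*x**2 + 2*x*y + 2*x - y**2 - y - 1, f_y(x, y) = x**2 - 2*x*y - x - 6*y**2 + 2*y.
  f_x(P) = 0, f_y(P) = -64 (gradient nonzero, so P is smooth).
Step 3: tangent line at P: 0·(x − -1) + -64·(y − -3) = 0.
Expanding: -64*y - 192 = 0.


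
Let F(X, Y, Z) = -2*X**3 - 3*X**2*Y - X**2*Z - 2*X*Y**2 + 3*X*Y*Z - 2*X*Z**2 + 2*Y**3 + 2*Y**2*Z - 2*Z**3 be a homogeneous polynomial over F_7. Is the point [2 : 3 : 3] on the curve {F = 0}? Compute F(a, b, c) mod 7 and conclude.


F(2,3,3) ≡ 0 (mod 7); P is on the curve.

Evaluate F(2, 3, 3) term-by-term (mod 7).
  -2*X**3 ↦ -2·8·1·1 = -16
  -3*X**2*Y ↦ -3·4·3·1 = -36
  -X**2*Z ↦ -1·4·1·3 = -12
  -2*X*Y**2 ↦ -2·2·9·1 = -36
  3*X*Y*Z ↦ 3·2·3·3 = 54
  -2*X*Z**2 ↦ -2·2·1·9 = -36
  2*Y**3 ↦ 2·1·27·1 = 54
  2*Y**2*Z ↦ 2·1·9·3 = 54
  -2*Z**3 ↦ -2·1·1·27 = -54
Sum: F(2, 3, 3) = (-16) + (-36) + (-12) + (-36) + (54) + (-36) + (54) + (54) + (-54) = -28.
Reducing mod 7: -28 ≡ 0 (mod 7).
Since F(a, b, c) ≡ 0 (mod 7), P lies on the curve.


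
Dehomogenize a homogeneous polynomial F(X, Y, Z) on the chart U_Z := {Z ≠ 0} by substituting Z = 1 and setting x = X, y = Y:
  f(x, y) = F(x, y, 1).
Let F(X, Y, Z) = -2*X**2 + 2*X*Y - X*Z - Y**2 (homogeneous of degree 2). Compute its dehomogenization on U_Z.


f(x, y) = -2*x**2 + 2*x*y - x - y**2

On U_Z we set Z = 1. Each monomial c·X^i·Y^j·Z^k in F becomes c·x^i·y^j·1^k = c·x^i·y^j.
Substituting Z = 1: F(X, Y, 1) = -2*x**2 + 2*x*y - x - y**2.
Note: deg(f) ≤ deg(F) = 2; strict inequality happens when F is divisible by Z (lost terms).


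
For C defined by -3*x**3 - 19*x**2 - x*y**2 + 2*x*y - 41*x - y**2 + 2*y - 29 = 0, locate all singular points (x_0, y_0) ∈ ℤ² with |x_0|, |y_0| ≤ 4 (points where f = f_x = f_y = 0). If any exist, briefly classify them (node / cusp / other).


Singular points: {(-2, 1)}; classification: node.

Compute partial derivatives:
  f_x = -9*x**2 - 38*x - y**2 + 2*y - 41.
  f_y = -2*x*y + 2*x - 2*y + 2.
Scan x_0 ∈ {−4, ..., 4}. For each x_0, f_y(x_0, y) is a polynomial in y; find its integer roots y ∈ {−4, ..., 4}, then test f_x and f at those candidates.
  x = -4: f_y(-4, y) = 6*y - 6; vanishes at y ∈ {1}. (-4, 1): f_x = -32 ≠ 0.
  x = -3: f_y(-3, y) = 4*y - 4; vanishes at y ∈ {1}. (-3, 1): f_x = -7 ≠ 0.
  x = -2: f_y(-2, y) = 2*y - 2; vanishes at y ∈ {1}. (-2, 1): f_x = 0, f = 0 — SINGULAR.
  x = -1: f_y(-1, y) = 0; vanishes at y ∈ {-4, -3, -2, -1, 0, 1, 2, 3, 4}. (-1, -4): f_x = -36 ≠ 0; (-1, -3): f_x = -27 ≠ 0; (-1, -2): f_x = -20 ≠ 0; (-1, -1): f_x = -15 ≠ 0; (-1, 0): f_x = -12 ≠ 0; (-1, 1): f_x = -11 ≠ 0; (-1, 2): f_x = -12 ≠ 0; (-1, 3): f_x = -15 ≠ 0; (-1, 4): f_x = -20 ≠ 0.
  x = 0: f_y(0, y) = 2 - 2*y; vanishes at y ∈ {1}. (0, 1): f_x = -40 ≠ 0.
  x = 1: f_y(1, y) = 4 - 4*y; vanishes at y ∈ {1}. (1, 1): f_x = -87 ≠ 0.
  x = 2: f_y(2, y) = 6 - 6*y; vanishes at y ∈ {1}. (2, 1): f_x = -152 ≠ 0.
  x = 3: f_y(3, y) = 8 - 8*y; vanishes at y ∈ {1}. (3, 1): f_x = -235 ≠ 0.
  x = 4: f_y(4, y) = 10 - 10*y; vanishes at y ∈ {1}. (4, 1): f_x = -336 ≠ 0.
Only singular point on the grid: (-2, 1).
Classify: substitute x = -2 + u, y = 1 + v and expand: f = -3*u**3 - u**2 - u*v**2 + v**2.
No constant or linear terms (consistent with a singular point). Quadratic part: -u**2 + v**2. Cubic part: -3*u**3 - u*v**2.
The quadratic part v**2 - u**2 = (v − u)(v + u) splits into two distinct linear factors, so there are two distinct tangent lines y − 1 = ±(x − -2) — this is a node (ordinary double point).
Classification: node.


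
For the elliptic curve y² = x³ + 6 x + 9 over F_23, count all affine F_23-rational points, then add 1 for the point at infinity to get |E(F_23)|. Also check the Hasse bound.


Affine points = {(0, 3), (0, 20), (1, 4), (1, 19), (2, 11), (2, 12), (3, 10), (3, 13), (5, 7), (5, 16), (6, 10), (6, 13), (7, 7), (7, 16), (11, 7), (11, 16), (14, 10), (14, 13), (15, 1), (15, 22), (19, 6), (19, 17), (21, 9), (21, 14), (22, 5), (22, 18)}; affine count = 26; |E(F_23)| = 27.

Discriminant check: Δ ∝ 4a³ + 27b² = 4·6³ + 27·9² = 4·216 + 27·81 ≡ 15 (mod 23). Nonzero ⇒ E is nonsingular.
For each x ∈ F_23, compute rhs = x³ + 6·x + 9 mod 23, then count y ∈ F_23 with y² ≡ rhs.
  x = 0: rhs = 9, matching y values: 3, 20 (2 points).
  x = 1: rhs = 16, matching y values: 4, 19 (2 points).
  x = 2: rhs = 6, matching y values: 11, 12 (2 points).
  x = 3: rhs = 8, matching y values: 10, 13 (2 points).
  x = 4: rhs = 5, matching y values: none (0 points).
  x = 5: rhs = 3, matching y values: 7, 16 (2 points).
  x = 6: rhs = 8, matching y values: 10, 13 (2 points).
  x = 7: rhs = 3, matching y values: 7, 16 (2 points).
  x = 8: rhs = 17, matching y values: none (0 points).
  x = 9: rhs = 10, matching y values: none (0 points).
  x = 10: rhs = 11, matching y values: none (0 points).
  x = 11: rhs = 3, matching y values: 7, 16 (2 points).
  x = 12: rhs = 15, matching y values: none (0 points).
  x = 13: rhs = 7, matching y values: none (0 points).
  x = 14: rhs = 8, matching y values: 10, 13 (2 points).
  x = 15: rhs = 1, matching y values: 1, 22 (2 points).
  x = 16: rhs = 15, matching y values: none (0 points).
  x = 17: rhs = 10, matching y values: none (0 points).
  x = 18: rhs = 15, matching y values: none (0 points).
  x = 19: rhs = 13, matching y values: 6, 17 (2 points).
  x = 20: rhs = 10, matching y values: none (0 points).
  x = 21: rhs = 12, matching y values: 9, 14 (2 points).
  x = 22: rhs = 2, matching y values: 5, 18 (2 points).
Total affine count: 26.
Full point count |E(F_23)| = 26 + 1 = 27.
Hasse bound: |27 − (23+1)| = |3| = 3 ≤ 2√23 ≈ 9.5917 ✓.


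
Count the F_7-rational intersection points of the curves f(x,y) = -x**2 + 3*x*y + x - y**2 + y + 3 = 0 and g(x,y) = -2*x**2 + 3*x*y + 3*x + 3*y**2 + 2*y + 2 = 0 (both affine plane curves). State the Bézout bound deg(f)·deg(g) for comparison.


Common zeros: {(6, 2), (6, 3)}; count = 2; Bézout bound = 4.

deg(f) = 2, deg(g) = 2, so Bézout bound = 4.
Scan x ∈ F_7. For each x, list the y ∈ F_7 with f(x, y) ≡ 0 and those with g(x, y) ≡ 0 (mod 7); the common zeros in that column are the intersection.
  x = 0: f ≡ 0 at y ∈ ∅; g ≡ 0 at y ∈ {1, 3}; common: ∅.
  x = 1: f ≡ 0 at y ∈ {2}; g ≡ 0 at y ∈ ∅; common: ∅.
  x = 2: f ≡ 0 at y ∈ {1, 6}; g ≡ 0 at y ∈ {0, 2}; common: ∅.
  x = 3: f ≡ 0 at y ∈ {4, 6}; g ≡ 0 at y ∈ {0, 1}; common: ∅.
  x = 4: f ≡ 0 at y ∈ {3}; g ≡ 0 at y ∈ ∅; common: ∅.
  x = 5: f ≡ 0 at y ∈ ∅; g ≡ 0 at y ∈ ∅; common: ∅.
  x = 6: f ≡ 0 at y ∈ {2, 3}; g ≡ 0 at y ∈ {2, 3}; common: {2, 3}.
Collecting: common zeros = {(6, 2), (6, 3)}, so the count is 2.
Comparison with the Bézout bound: 2 ≤ 4 = deg(f)·deg(g), as expected for curves with no common component (the affine F_7-count falls short of the bound because intersections may lie at infinity, over extension fields, or carry multiplicity).


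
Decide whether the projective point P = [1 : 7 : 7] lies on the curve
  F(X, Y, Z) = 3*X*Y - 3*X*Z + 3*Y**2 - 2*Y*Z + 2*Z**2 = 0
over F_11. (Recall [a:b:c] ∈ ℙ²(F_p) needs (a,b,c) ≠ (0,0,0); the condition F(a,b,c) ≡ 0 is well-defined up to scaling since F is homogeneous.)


F(1,7,7) ≡ 4 (mod 11); P is NOT on the curve.

Evaluate F(1, 7, 7) term-by-term (mod 11).
  3*X*Y ↦ 3·1·7·1 = 21
  -3*X*Z ↦ -3·1·1·7 = -21
  3*Y**2 ↦ 3·1·49·1 = 147
  -2*Y*Z ↦ -2·1·7·7 = -98
  2*Z**2 ↦ 2·1·1·49 = 98
Sum: F(1, 7, 7) = (21) + (-21) + (147) + (-98) + (98) = 147.
Reducing mod 11: 147 ≡ 4 (mod 11).
Since F(a, b, c) ≡ 4 ≠ 0 (mod 11), P does NOT lie on the curve.


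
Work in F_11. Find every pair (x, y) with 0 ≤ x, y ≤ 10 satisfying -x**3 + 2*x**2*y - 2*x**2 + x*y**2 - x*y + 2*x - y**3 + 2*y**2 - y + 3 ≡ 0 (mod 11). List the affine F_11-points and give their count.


Affine F_11-points: {(0, 4), (0, 5), (1, 9), (2, 4), (2, 7), (3, 10), (4, 4), (4, 6), (4, 7), (5, 10), (6, 3), (6, 7), (6, 9), (8, 5), (9, 9), (10, 0), (10, 2), (10, 10)}; count = 18.

For each of the 121 pairs (x, y) ∈ F_11², evaluate f(x, y) mod 11. Record the zeros.
  x = 0: [0↦3, 1↦3, 2↦1, 3↦2, 4↦0, 5↦0, 6↦7, 7↦4, 8↦7, 9↦10, 10↦7]  zeros at y ∈ {4, 5}
  x = 1: [0↦2, 1↦4, 2↦6, 3↦2, 4↦8, 5↦7, 6↦4, 7↦4, 8↦1, 9↦0, 10↦6]  zeros at y ∈ {9}
  x = 2: [0↦2, 1↦10, 2↦9, 3↦4, 4↦0, 5↦2, 6↦4, 7↦0, 8↦6, 9↦5, 10↦2]  zeros at y ∈ {4, 7}
  x = 3: [0↦8, 1↦4, 2↦4, 3↦2, 4↦3, 5↦1, 6↦1, 7↦8, 8↦5, 9↦8, 10↦0]  zeros at y ∈ {10}
  x = 4: [0↦3, 1↦2, 2↦7, 3↦1, 4↦0, 5↦9, 6↦0, 7↦0, 8↦3, 9↦3, 10↦5]  zeros at y ∈ {4, 6, 7}
  x = 5: [0↦3, 1↦9, 2↦1, 3↦6, 4↦7, 5↦9, 6↦6, 7↦3, 8↦5, 9↦6, 10↦0]  zeros at y ∈ {10}
  x = 6: [0↦2, 1↦8, 2↦2, 3↦0, 4↦7, 5↦6, 6↦2, 7↦0, 8↦5, 9↦0, 10↦1]  zeros at y ∈ {3, 7, 9}
  x = 7: [0↦5, 1↦4, 2↦4, 3↦10, 4↦5, 5↦5, 6↦4, 7↦7, 8↦8, 9↦1, 10↦2]  zeros at y ∈ ∅
  x = 8: [0↦6, 1↦2, 2↦1, 3↦8, 4↦6, 5↦0, 6↦6, 7↦7, 8↦8, 9↦3, 10↦8]  zeros at y ∈ {5}
  x = 9: [0↦10, 1↦7, 2↦9, 3↦10, 4↦4, 5↦7, 6↦2, 7↦5, 8↦10, 9↦0, 10↦2]  zeros at y ∈ {9}
  x = 10: [0↦0, 1↦2, 2↦0, 3↦10, 4↦4, 5↦9, 6↦8, 7↦6, 8↦8, 9↦8, 10↦0]  zeros at y ∈ {0, 2, 10}
Collecting zeros: affine points = {(0, 4), (0, 5), (1, 9), (2, 4), (2, 7), (3, 10), (4, 4), (4, 6), (4, 7), (5, 10), (6, 3), (6, 7), (6, 9), (8, 5), (9, 9), (10, 0), (10, 2), (10, 10)}.
Total count |C(F_11)_aff| = 18.


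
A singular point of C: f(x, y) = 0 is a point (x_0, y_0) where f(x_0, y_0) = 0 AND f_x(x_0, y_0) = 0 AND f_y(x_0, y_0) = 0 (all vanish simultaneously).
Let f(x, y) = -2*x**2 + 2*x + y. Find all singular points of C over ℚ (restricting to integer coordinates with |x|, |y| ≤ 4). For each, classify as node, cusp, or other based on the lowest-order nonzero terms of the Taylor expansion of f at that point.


No singular points in the scanned grid; C is smooth there.

Compute partial derivatives:
  f_x = 2 - 4*x.
  f_y = 1.
f_y = 1 is a nonzero constant, so f_y never vanishes: no point (x, y) can satisfy f = f_x = f_y = 0. In particular no (x, y) ∈ {−4, ..., 4}² is singular; the curve is smooth.


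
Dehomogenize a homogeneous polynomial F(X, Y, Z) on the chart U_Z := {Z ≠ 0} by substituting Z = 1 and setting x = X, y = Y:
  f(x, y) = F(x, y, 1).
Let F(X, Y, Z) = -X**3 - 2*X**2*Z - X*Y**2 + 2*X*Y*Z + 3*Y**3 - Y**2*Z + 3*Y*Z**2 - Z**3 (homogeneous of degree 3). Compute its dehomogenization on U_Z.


f(x, y) = -x**3 - 2*x**2 - x*y**2 + 2*x*y + 3*y**3 - y**2 + 3*y - 1

On U_Z we set Z = 1. Each monomial c·X^i·Y^j·Z^k in F becomes c·x^i·y^j·1^k = c·x^i·y^j.
Substituting Z = 1: F(X, Y, 1) = -x**3 - 2*x**2 - x*y**2 + 2*x*y + 3*y**3 - y**2 + 3*y - 1.
Note: deg(f) ≤ deg(F) = 3; strict inequality happens when F is divisible by Z (lost terms).


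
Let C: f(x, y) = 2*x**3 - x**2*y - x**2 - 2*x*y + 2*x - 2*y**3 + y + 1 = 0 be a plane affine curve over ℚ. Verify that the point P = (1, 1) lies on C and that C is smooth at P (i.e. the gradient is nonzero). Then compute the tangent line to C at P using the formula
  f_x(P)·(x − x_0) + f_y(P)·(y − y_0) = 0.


Tangent line at P: 2*x - 8*y + 6 = 0.

Step 1: f(1, 1) = 0, so P lies on C.
Step 2: partial derivatives
  f_x(x, y) = 6*x**2 - 2*x*y - 2*x - 2*y + 2, f_y(x, y) = -x**2 - 2*x - 6*y**2 + 1.
  f_x(P) = 2, f_y(P) = -8 (gradient nonzero, so P is smooth).
Step 3: tangent line at P: 2·(x − 1) + -8·(y − 1) = 0.
Expanding: 2*x - 8*y + 6 = 0.


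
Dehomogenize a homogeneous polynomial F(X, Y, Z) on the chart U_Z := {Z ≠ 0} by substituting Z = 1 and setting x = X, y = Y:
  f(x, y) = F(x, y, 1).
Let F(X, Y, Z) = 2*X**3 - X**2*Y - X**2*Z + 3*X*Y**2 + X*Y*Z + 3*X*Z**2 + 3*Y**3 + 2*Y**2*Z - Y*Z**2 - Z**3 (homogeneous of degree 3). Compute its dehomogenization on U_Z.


f(x, y) = 2*x**3 - x**2*y - x**2 + 3*x*y**2 + x*y + 3*x + 3*y**3 + 2*y**2 - y - 1

On U_Z we set Z = 1. Each monomial c·X^i·Y^j·Z^k in F becomes c·x^i·y^j·1^k = c·x^i·y^j.
Substituting Z = 1: F(X, Y, 1) = 2*x**3 - x**2*y - x**2 + 3*x*y**2 + x*y + 3*x + 3*y**3 + 2*y**2 - y - 1.
Note: deg(f) ≤ deg(F) = 3; strict inequality happens when F is divisible by Z (lost terms).


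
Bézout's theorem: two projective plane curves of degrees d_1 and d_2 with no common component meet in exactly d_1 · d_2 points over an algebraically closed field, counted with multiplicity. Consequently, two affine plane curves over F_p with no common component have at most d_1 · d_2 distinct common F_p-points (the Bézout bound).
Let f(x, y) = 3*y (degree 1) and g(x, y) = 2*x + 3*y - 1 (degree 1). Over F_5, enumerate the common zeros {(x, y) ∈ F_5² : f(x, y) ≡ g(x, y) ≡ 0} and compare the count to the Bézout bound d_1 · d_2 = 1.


Common zeros: {(3, 0)}; count = 1; Bézout bound = 1.

deg(f) = 1, deg(g) = 1, so Bézout bound = 1.
Scan x ∈ F_5. For each x, list the y ∈ F_5 with f(x, y) ≡ 0 and those with g(x, y) ≡ 0 (mod 5); the common zeros in that column are the intersection.
  x = 0: f ≡ 0 at y ∈ {0}; g ≡ 0 at y ∈ {2}; common: ∅.
  x = 1: f ≡ 0 at y ∈ {0}; g ≡ 0 at y ∈ {3}; common: ∅.
  x = 2: f ≡ 0 at y ∈ {0}; g ≡ 0 at y ∈ {4}; common: ∅.
  x = 3: f ≡ 0 at y ∈ {0}; g ≡ 0 at y ∈ {0}; common: {0}.
  x = 4: f ≡ 0 at y ∈ {0}; g ≡ 0 at y ∈ {1}; common: ∅.
Collecting: common zeros = {(3, 0)}, so the count is 1.
Comparison with the Bézout bound: 1 ≤ 1 = deg(f)·deg(g), as expected for curves with no common component (the bound is attained).


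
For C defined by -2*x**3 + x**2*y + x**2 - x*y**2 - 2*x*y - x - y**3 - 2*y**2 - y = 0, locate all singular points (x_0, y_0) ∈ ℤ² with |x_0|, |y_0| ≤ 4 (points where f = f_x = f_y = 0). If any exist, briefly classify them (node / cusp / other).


Singular points: {(0, -1)}; classification: cusp.

Compute partial derivatives:
  f_x = -6*x**2 + 2*x*y + 2*x - y**2 - 2*y - 1.
  f_y = x**2 - 2*x*y - 2*x - 3*y**2 - 4*y - 1.
Scan x_0 ∈ {−4, ..., 4}. For each x_0, f_y(x_0, y) is a polynomial in y; find its integer roots y ∈ {−4, ..., 4}, then test f_x and f at those candidates.
  x = -4: f_y(-4, y) = -3*y**2 + 4*y + 23; no integer root y with |y| ≤ 4.
  x = -3: f_y(-3, y) = -3*y**2 + 2*y + 14; no integer root y with |y| ≤ 4.
  x = -2: f_y(-2, y) = 7 - 3*y**2; no integer root y with |y| ≤ 4.
  x = -1: f_y(-1, y) = -3*y**2 - 2*y + 2; no integer root y with |y| ≤ 4.
  x = 0: f_y(0, y) = -3*y**2 - 4*y - 1; vanishes at y ∈ {-1}. (0, -1): f_x = 0, f = 0 — SINGULAR.
  x = 1: f_y(1, y) = -3*y**2 - 6*y - 2; no integer root y with |y| ≤ 4.
  x = 2: f_y(2, y) = -3*y**2 - 8*y - 1; no integer root y with |y| ≤ 4.
  x = 3: f_y(3, y) = -3*y**2 - 10*y + 2; no integer root y with |y| ≤ 4.
  x = 4: f_y(4, y) = -3*y**2 - 12*y + 7; no integer root y with |y| ≤ 4.
Only singular point on the grid: (0, -1).
Classify: substitute x = 0 + u, y = -1 + v and expand: f = -2*u**3 + u**2*v - u*v**2 - v**3 + v**2.
No constant or linear terms (consistent with a singular point). Quadratic part: v**2. Cubic part: -2*u**3 + u**2*v - u*v**2 - v**3.
The quadratic part v**2 is a perfect square, so there is a single (double) tangent line v = 0, i.e. y = -1. Restricting the cubic part to that line (v = 0) leaves -2*u**3 ≠ 0, so f is not divisible by v and the branch is v² ≈ 2*u**3 to lowest order — this is a cusp.
Classification: cusp.


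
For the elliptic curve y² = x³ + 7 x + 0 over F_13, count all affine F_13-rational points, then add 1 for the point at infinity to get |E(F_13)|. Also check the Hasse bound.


Affine points = {(0, 0), (2, 3), (2, 10), (3, 3), (3, 10), (4, 1), (4, 12), (5, 2), (5, 11), (8, 3), (8, 10), (9, 5), (9, 8), (10, 2), (10, 11), (11, 2), (11, 11)}; affine count = 17; |E(F_13)| = 18.

Discriminant check: Δ ∝ 4a³ + 27b² = 4·7³ + 27·0² = 4·343 + 27·0 ≡ 7 (mod 13). Nonzero ⇒ E is nonsingular.
For each x ∈ F_13, compute rhs = x³ + 7·x + 0 mod 13, then count y ∈ F_13 with y² ≡ rhs.
  x = 0: rhs = 0, matching y values: 0 (1 points).
  x = 1: rhs = 8, matching y values: none (0 points).
  x = 2: rhs = 9, matching y values: 3, 10 (2 points).
  x = 3: rhs = 9, matching y values: 3, 10 (2 points).
  x = 4: rhs = 1, matching y values: 1, 12 (2 points).
  x = 5: rhs = 4, matching y values: 2, 11 (2 points).
  x = 6: rhs = 11, matching y values: none (0 points).
  x = 7: rhs = 2, matching y values: none (0 points).
  x = 8: rhs = 9, matching y values: 3, 10 (2 points).
  x = 9: rhs = 12, matching y values: 5, 8 (2 points).
  x = 10: rhs = 4, matching y values: 2, 11 (2 points).
  x = 11: rhs = 4, matching y values: 2, 11 (2 points).
  x = 12: rhs = 5, matching y values: none (0 points).
Total affine count: 17.
Full point count |E(F_13)| = 17 + 1 = 18.
Hasse bound: |18 − (13+1)| = |4| = 4 ≤ 2√13 ≈ 7.2111 ✓.


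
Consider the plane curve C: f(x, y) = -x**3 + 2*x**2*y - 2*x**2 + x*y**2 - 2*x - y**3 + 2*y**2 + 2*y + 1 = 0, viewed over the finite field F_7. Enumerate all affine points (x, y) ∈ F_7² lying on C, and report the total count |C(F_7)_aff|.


Affine F_7-points: {(2, 4), (3, 3), (5, 1), (5, 5), (6, 6)}; count = 5.

For each of the 49 pairs (x, y) ∈ F_7², evaluate f(x, y) mod 7. Record the zeros.
  x = 0: [0↦1, 1↦4, 2↦5, 3↦5, 4↦5, 5↦6, 6↦2]  zeros at y ∈ ∅
  x = 1: [0↦3, 1↦2, 2↦1, 3↦1, 4↦3, 5↦1, 6↦3]  zeros at y ∈ ∅
  x = 2: [0↦2, 1↦1, 2↦2, 3↦6, 4↦0, 5↦6, 6↦4]  zeros at y ∈ {4}
  x = 3: [0↦6, 1↦2, 2↦2, 3↦0, 4↦4, 5↦1, 6↦6]  zeros at y ∈ {3}
  x = 4: [0↦2, 1↦6, 2↦2, 3↦5, 4↦2, 5↦1, 6↦3]  zeros at y ∈ ∅
  x = 5: [0↦5, 1↦0, 2↦3, 3↦1, 4↦2, 5↦0, 6↦3]  zeros at y ∈ {1, 5}
  x = 6: [0↦2, 1↦6, 2↦6, 3↦3, 4↦5, 5↦6, 6↦0]  zeros at y ∈ {6}
Collecting zeros: affine points = {(2, 4), (3, 3), (5, 1), (5, 5), (6, 6)}.
Total count |C(F_7)_aff| = 5.


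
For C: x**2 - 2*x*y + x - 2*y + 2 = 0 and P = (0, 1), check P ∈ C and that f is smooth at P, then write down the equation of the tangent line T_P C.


Tangent line at P: -x - 2*y + 2 = 0.

Step 1: f(0, 1) = 0, so P lies on C.
Step 2: partial derivatives
  f_x(x, y) = 2*x - 2*y + 1, f_y(x, y) = -2*x - 2.
  f_x(P) = -1, f_y(P) = -2 (gradient nonzero, so P is smooth).
Step 3: tangent line at P: -1·(x − 0) + -2·(y − 1) = 0.
Expanding: -x - 2*y + 2 = 0.


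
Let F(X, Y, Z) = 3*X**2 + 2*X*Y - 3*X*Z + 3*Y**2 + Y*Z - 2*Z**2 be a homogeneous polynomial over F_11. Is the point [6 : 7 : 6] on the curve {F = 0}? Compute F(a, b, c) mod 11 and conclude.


F(6,7,6) ≡ 3 (mod 11); P is NOT on the curve.

Evaluate F(6, 7, 6) term-by-term (mod 11).
  3*X**2 ↦ 3·36·1·1 = 108
  2*X*Y ↦ 2·6·7·1 = 84
  -3*X*Z ↦ -3·6·1·6 = -108
  3*Y**2 ↦ 3·1·49·1 = 147
  Y*Z ↦ 1·1·7·6 = 42
  -2*Z**2 ↦ -2·1·1·36 = -72
Sum: F(6, 7, 6) = (108) + (84) + (-108) + (147) + (42) + (-72) = 201.
Reducing mod 11: 201 ≡ 3 (mod 11).
Since F(a, b, c) ≡ 3 ≠ 0 (mod 11), P does NOT lie on the curve.


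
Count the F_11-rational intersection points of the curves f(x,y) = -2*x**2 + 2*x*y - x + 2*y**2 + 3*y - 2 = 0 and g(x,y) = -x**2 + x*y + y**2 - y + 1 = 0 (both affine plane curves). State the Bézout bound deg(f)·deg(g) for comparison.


Common zeros: ∅; count = 0; Bézout bound = 4.

deg(f) = 2, deg(g) = 2, so Bézout bound = 4.
Scan x ∈ F_11. For each x, list the y ∈ F_11 with f(x, y) ≡ 0 and those with g(x, y) ≡ 0 (mod 11); the common zeros in that column are the intersection.
  x = 0: f ≡ 0 at y ∈ {6, 9}; g ≡ 0 at y ∈ ∅; common: ∅.
  x = 1: f ≡ 0 at y ∈ ∅; g ≡ 0 at y ∈ {0}; common: ∅.
  x = 2: f ≡ 0 at y ∈ ∅; g ≡ 0 at y ∈ ∅; common: ∅.
  x = 3: f ≡ 0 at y ∈ {3, 9}; g ≡ 0 at y ∈ {2, 7}; common: ∅.
  x = 4: f ≡ 0 at y ∈ ∅; g ≡ 0 at y ∈ {1, 7}; common: ∅.
  x = 5: f ≡ 0 at y ∈ {3, 7}; g ≡ 0 at y ∈ ∅; common: ∅.
  x = 6: f ≡ 0 at y ∈ ∅; g ≡ 0 at y ∈ {3}; common: ∅.
  x = 7: f ≡ 0 at y ∈ {1, 7}; g ≡ 0 at y ∈ ∅; common: ∅.
  x = 8: f ≡ 0 at y ∈ ∅; g ≡ 0 at y ∈ {1, 3}; common: ∅.
  x = 9: f ≡ 0 at y ∈ ∅; g ≡ 0 at y ∈ ∅; common: ∅.
  x = 10: f ≡ 0 at y ∈ {1, 4}; g ≡ 0 at y ∈ {0, 2}; common: ∅.
Collecting: common zeros = ∅, so the count is 0.
Comparison with the Bézout bound: 0 ≤ 4 = deg(f)·deg(g), as expected for curves with no common component (the affine F_11-count falls short of the bound because intersections may lie at infinity, over extension fields, or carry multiplicity).


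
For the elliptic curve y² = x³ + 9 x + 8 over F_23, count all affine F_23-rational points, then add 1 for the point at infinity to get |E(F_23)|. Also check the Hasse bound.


Affine points = {(0, 10), (0, 13), (1, 8), (1, 15), (3, 4), (3, 19), (4, 4), (4, 19), (6, 5), (6, 18), (7, 0), (9, 6), (9, 17), (11, 9), (11, 14), (12, 2), (12, 21), (14, 7), (14, 16), (16, 4), (16, 19), (19, 0), (20, 0)}; affine count = 23; |E(F_23)| = 24.

Discriminant check: Δ ∝ 4a³ + 27b² = 4·9³ + 27·8² = 4·729 + 27·64 ≡ 21 (mod 23). Nonzero ⇒ E is nonsingular.
For each x ∈ F_23, compute rhs = x³ + 9·x + 8 mod 23, then count y ∈ F_23 with y² ≡ rhs.
  x = 0: rhs = 8, matching y values: 10, 13 (2 points).
  x = 1: rhs = 18, matching y values: 8, 15 (2 points).
  x = 2: rhs = 11, matching y values: none (0 points).
  x = 3: rhs = 16, matching y values: 4, 19 (2 points).
  x = 4: rhs = 16, matching y values: 4, 19 (2 points).
  x = 5: rhs = 17, matching y values: none (0 points).
  x = 6: rhs = 2, matching y values: 5, 18 (2 points).
  x = 7: rhs = 0, matching y values: 0 (1 points).
  x = 8: rhs = 17, matching y values: none (0 points).
  x = 9: rhs = 13, matching y values: 6, 17 (2 points).
  x = 10: rhs = 17, matching y values: none (0 points).
  x = 11: rhs = 12, matching y values: 9, 14 (2 points).
  x = 12: rhs = 4, matching y values: 2, 21 (2 points).
  x = 13: rhs = 22, matching y values: none (0 points).
  x = 14: rhs = 3, matching y values: 7, 16 (2 points).
  x = 15: rhs = 22, matching y values: none (0 points).
  x = 16: rhs = 16, matching y values: 4, 19 (2 points).
  x = 17: rhs = 14, matching y values: none (0 points).
  x = 18: rhs = 22, matching y values: none (0 points).
  x = 19: rhs = 0, matching y values: 0 (1 points).
  x = 20: rhs = 0, matching y values: 0 (1 points).
  x = 21: rhs = 5, matching y values: none (0 points).
  x = 22: rhs = 21, matching y values: none (0 points).
Total affine count: 23.
Full point count |E(F_23)| = 23 + 1 = 24.
Hasse bound: |24 − (23+1)| = |0| = 0 ≤ 2√23 ≈ 9.5917 ✓.


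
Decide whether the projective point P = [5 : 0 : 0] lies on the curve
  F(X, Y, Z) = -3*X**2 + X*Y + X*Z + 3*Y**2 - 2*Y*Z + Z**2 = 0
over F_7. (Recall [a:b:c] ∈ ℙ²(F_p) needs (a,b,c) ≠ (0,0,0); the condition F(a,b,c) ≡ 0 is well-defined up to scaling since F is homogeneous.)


F(5,0,0) ≡ 2 (mod 7); P is NOT on the curve.

Evaluate F(5, 0, 0) term-by-term (mod 7).
  -3*X**2 ↦ -3·25·1·1 = -75
  X*Y ↦ 1·5·0·1 = 0
  X*Z ↦ 1·5·1·0 = 0
  3*Y**2 ↦ 3·1·0·1 = 0
  -2*Y*Z ↦ -2·1·0·0 = 0
  Z**2 ↦ 1·1·1·0 = 0
Sum: F(5, 0, 0) = (-75) + (0) + (0) + (0) + (0) + (0) = -75.
Reducing mod 7: -75 ≡ 2 (mod 7).
Since F(a, b, c) ≡ 2 ≠ 0 (mod 7), P does NOT lie on the curve.


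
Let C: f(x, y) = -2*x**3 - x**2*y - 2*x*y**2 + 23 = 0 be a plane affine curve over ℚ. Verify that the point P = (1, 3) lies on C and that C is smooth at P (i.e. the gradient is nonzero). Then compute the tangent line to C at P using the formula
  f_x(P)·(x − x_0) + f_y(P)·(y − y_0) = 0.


Tangent line at P: -30*x - 13*y + 69 = 0.

Step 1: f(1, 3) = 0, so P lies on C.
Step 2: partial derivatives
  f_x(x, y) = -6*x**2 - 2*x*y - 2*y**2, f_y(x, y) = -x**2 - 4*x*y.
  f_x(P) = -30, f_y(P) = -13 (gradient nonzero, so P is smooth).
Step 3: tangent line at P: -30·(x − 1) + -13·(y − 3) = 0.
Expanding: -30*x - 13*y + 69 = 0.


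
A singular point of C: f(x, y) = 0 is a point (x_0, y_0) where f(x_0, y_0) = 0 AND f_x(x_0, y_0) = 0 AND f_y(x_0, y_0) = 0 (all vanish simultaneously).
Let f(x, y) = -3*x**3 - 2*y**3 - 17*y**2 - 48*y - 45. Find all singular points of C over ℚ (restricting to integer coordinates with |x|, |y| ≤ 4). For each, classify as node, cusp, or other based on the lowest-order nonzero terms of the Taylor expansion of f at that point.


Singular points: {(0, -3)}; classification: cusp.

Compute partial derivatives:
  f_x = -9*x**2.
  f_y = -6*y**2 - 34*y - 48.
Scan x_0 ∈ {−4, ..., 4}. For each x_0, f_y(x_0, y) is a polynomial in y; find its integer roots y ∈ {−4, ..., 4}, then test f_x and f at those candidates.
  x = -4: f_y(-4, y) = -6*y**2 - 34*y - 48; vanishes at y ∈ {-3}. (-4, -3): f_x = -144 ≠ 0.
  x = -3: f_y(-3, y) = -6*y**2 - 34*y - 48; vanishes at y ∈ {-3}. (-3, -3): f_x = -81 ≠ 0.
  x = -2: f_y(-2, y) = -6*y**2 - 34*y - 48; vanishes at y ∈ {-3}. (-2, -3): f_x = -36 ≠ 0.
  x = -1: f_y(-1, y) = -6*y**2 - 34*y - 48; vanishes at y ∈ {-3}. (-1, -3): f_x = -9 ≠ 0.
  x = 0: f_y(0, y) = -6*y**2 - 34*y - 48; vanishes at y ∈ {-3}. (0, -3): f_x = 0, f = 0 — SINGULAR.
  x = 1: f_y(1, y) = -6*y**2 - 34*y - 48; vanishes at y ∈ {-3}. (1, -3): f_x = -9 ≠ 0.
  x = 2: f_y(2, y) = -6*y**2 - 34*y - 48; vanishes at y ∈ {-3}. (2, -3): f_x = -36 ≠ 0.
  x = 3: f_y(3, y) = -6*y**2 - 34*y - 48; vanishes at y ∈ {-3}. (3, -3): f_x = -81 ≠ 0.
  x = 4: f_y(4, y) = -6*y**2 - 34*y - 48; vanishes at y ∈ {-3}. (4, -3): f_x = -144 ≠ 0.
Only singular point on the grid: (0, -3).
Classify: substitute x = 0 + u, y = -3 + v and expand: f = -3*u**3 - 2*v**3 + v**2.
No constant or linear terms (consistent with a singular point). Quadratic part: v**2. Cubic part: -3*u**3 - 2*v**3.
The quadratic part v**2 is a perfect square, so there is a single (double) tangent line v = 0, i.e. y = -3. Restricting the cubic part to that line (v = 0) leaves -3*u**3 ≠ 0, so f is not divisible by v and the branch is v² ≈ 3*u**3 to lowest order — this is a cusp.
Classification: cusp.


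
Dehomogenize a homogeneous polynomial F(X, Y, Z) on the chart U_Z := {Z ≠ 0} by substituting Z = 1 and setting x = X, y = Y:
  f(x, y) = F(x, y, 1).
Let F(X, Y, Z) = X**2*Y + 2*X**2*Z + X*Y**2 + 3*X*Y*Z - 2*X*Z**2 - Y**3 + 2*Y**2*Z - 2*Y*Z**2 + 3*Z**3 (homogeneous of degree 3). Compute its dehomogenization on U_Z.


f(x, y) = x**2*y + 2*x**2 + x*y**2 + 3*x*y - 2*x - y**3 + 2*y**2 - 2*y + 3

On U_Z we set Z = 1. Each monomial c·X^i·Y^j·Z^k in F becomes c·x^i·y^j·1^k = c·x^i·y^j.
Substituting Z = 1: F(X, Y, 1) = x**2*y + 2*x**2 + x*y**2 + 3*x*y - 2*x - y**3 + 2*y**2 - 2*y + 3.
Note: deg(f) ≤ deg(F) = 3; strict inequality happens when F is divisible by Z (lost terms).


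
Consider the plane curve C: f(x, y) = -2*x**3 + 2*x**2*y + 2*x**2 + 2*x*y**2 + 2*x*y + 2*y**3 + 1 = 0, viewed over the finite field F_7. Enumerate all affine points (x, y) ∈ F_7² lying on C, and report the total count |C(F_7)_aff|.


Affine F_7-points: {(2, 0), (2, 2), (2, 3), (3, 0), (5, 4)}; count = 5.

For each of the 49 pairs (x, y) ∈ F_7², evaluate f(x, y) mod 7. Record the zeros.
  x = 0: [0↦1, 1↦3, 2↦3, 3↦6, 4↦3, 5↦6, 6↦6]  zeros at y ∈ ∅
  x = 1: [0↦1, 1↦2, 2↦5, 3↦1, 4↦2, 5↦6, 6↦4]  zeros at y ∈ ∅
  x = 2: [0↦0, 1↦4, 2↦0, 3↦0, 4↦2, 5↦4, 6↦4]  zeros at y ∈ {0, 2, 3}
  x = 3: [0↦0, 1↦4, 2↦4, 3↦5, 4↦5, 5↦2, 6↦1]  zeros at y ∈ {0}
  x = 4: [0↦3, 1↦4, 2↦5, 3↦4, 4↦6, 5↦2, 6↦4]  zeros at y ∈ ∅
  x = 5: [0↦4, 1↦6, 2↦5, 3↦6, 4↦0, 5↦6, 6↦1]  zeros at y ∈ {4}
  x = 6: [0↦5, 1↦5, 2↦6, 3↦6, 4↦3, 5↦2, 6↦1]  zeros at y ∈ ∅
Collecting zeros: affine points = {(2, 0), (2, 2), (2, 3), (3, 0), (5, 4)}.
Total count |C(F_7)_aff| = 5.


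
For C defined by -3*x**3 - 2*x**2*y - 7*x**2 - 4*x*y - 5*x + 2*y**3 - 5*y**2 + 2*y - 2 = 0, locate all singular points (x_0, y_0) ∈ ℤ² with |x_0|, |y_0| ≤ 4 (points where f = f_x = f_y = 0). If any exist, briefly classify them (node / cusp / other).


Singular points: {(-1, 1)}; classification: cusp.

Compute partial derivatives:
  f_x = -9*x**2 - 4*x*y - 14*x - 4*y - 5.
  f_y = -2*x**2 - 4*x + 6*y**2 - 10*y + 2.
Scan x_0 ∈ {−4, ..., 4}. For each x_0, f_y(x_0, y) is a polynomial in y; find its integer roots y ∈ {−4, ..., 4}, then test f_x and f at those candidates.
  x = -4: f_y(-4, y) = 6*y**2 - 10*y - 14; no integer root y with |y| ≤ 4.
  x = -3: f_y(-3, y) = 6*y**2 - 10*y - 4; vanishes at y ∈ {2}. (-3, 2): f_x = -28 ≠ 0.
  x = -2: f_y(-2, y) = 6*y**2 - 10*y + 2; no integer root y with |y| ≤ 4.
  x = -1: f_y(-1, y) = 6*y**2 - 10*y + 4; vanishes at y ∈ {1}. (-1, 1): f_x = 0, f = 0 — SINGULAR.
  x = 0: f_y(0, y) = 6*y**2 - 10*y + 2; no integer root y with |y| ≤ 4.
  x = 1: f_y(1, y) = 6*y**2 - 10*y - 4; vanishes at y ∈ {2}. (1, 2): f_x = -44 ≠ 0.
  x = 2: f_y(2, y) = 6*y**2 - 10*y - 14; no integer root y with |y| ≤ 4.
  x = 3: f_y(3, y) = 6*y**2 - 10*y - 28; no integer root y with |y| ≤ 4.
  x = 4: f_y(4, y) = 6*y**2 - 10*y - 46; no integer root y with |y| ≤ 4.
Only singular point on the grid: (-1, 1).
Classify: substitute x = -1 + u, y = 1 + v and expand: f = -3*u**3 - 2*u**2*v + 2*v**3 + v**2.
No constant or linear terms (consistent with a singular point). Quadratic part: v**2. Cubic part: -3*u**3 - 2*u**2*v + 2*v**3.
The quadratic part v**2 is a perfect square, so there is a single (double) tangent line v = 0, i.e. y = 1. Restricting the cubic part to that line (v = 0) leaves -3*u**3 ≠ 0, so f is not divisible by v and the branch is v² ≈ 3*u**3 to lowest order — this is a cusp.
Classification: cusp.


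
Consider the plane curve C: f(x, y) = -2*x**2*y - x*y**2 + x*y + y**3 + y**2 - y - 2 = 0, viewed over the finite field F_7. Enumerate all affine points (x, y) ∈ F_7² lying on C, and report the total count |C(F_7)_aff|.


Affine F_7-points: {(2, 5), (3, 5)}; count = 2.

For each of the 49 pairs (x, y) ∈ F_7², evaluate f(x, y) mod 7. Record the zeros.
  x = 0: [0↦5, 1↦6, 2↦1, 3↦3, 4↦4, 5↦3, 6↦6]  zeros at y ∈ ∅
  x = 1: [0↦5, 1↦4, 2↦2, 3↦5, 4↦5, 5↦1, 6↦6]  zeros at y ∈ ∅
  x = 2: [0↦5, 1↦5, 2↦2, 3↦2, 4↦4, 5↦0, 6↦3]  zeros at y ∈ {5}
  x = 3: [0↦5, 1↦2, 2↦1, 3↦1, 4↦1, 5↦0, 6↦4]  zeros at y ∈ {5}
  x = 4: [0↦5, 1↦2, 2↦6, 3↦2, 4↦3, 5↦1, 6↦2]  zeros at y ∈ ∅
  x = 5: [0↦5, 1↦5, 2↦3, 3↦5, 4↦3, 5↦3, 6↦4]  zeros at y ∈ ∅
  x = 6: [0↦5, 1↦4, 2↦6, 3↦3, 4↦1, 5↦6, 6↦3]  zeros at y ∈ ∅
Collecting zeros: affine points = {(2, 5), (3, 5)}.
Total count |C(F_7)_aff| = 2.


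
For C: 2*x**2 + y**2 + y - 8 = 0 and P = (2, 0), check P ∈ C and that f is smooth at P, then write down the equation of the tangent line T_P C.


Tangent line at P: 8*x + y - 16 = 0.

Step 1: f(2, 0) = 0, so P lies on C.
Step 2: partial derivatives
  f_x(x, y) = 4*x, f_y(x, y) = 2*y + 1.
  f_x(P) = 8, f_y(P) = 1 (gradient nonzero, so P is smooth).
Step 3: tangent line at P: 8·(x − 2) + 1·(y − 0) = 0.
Expanding: 8*x + y - 16 = 0.


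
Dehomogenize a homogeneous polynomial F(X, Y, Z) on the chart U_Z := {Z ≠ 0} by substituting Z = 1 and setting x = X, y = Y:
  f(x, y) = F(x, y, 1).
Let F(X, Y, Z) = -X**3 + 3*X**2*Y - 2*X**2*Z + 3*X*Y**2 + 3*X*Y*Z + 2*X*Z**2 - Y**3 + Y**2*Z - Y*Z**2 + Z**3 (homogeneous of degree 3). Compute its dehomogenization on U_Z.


f(x, y) = -x**3 + 3*x**2*y - 2*x**2 + 3*x*y**2 + 3*x*y + 2*x - y**3 + y**2 - y + 1

On U_Z we set Z = 1. Each monomial c·X^i·Y^j·Z^k in F becomes c·x^i·y^j·1^k = c·x^i·y^j.
Substituting Z = 1: F(X, Y, 1) = -x**3 + 3*x**2*y - 2*x**2 + 3*x*y**2 + 3*x*y + 2*x - y**3 + y**2 - y + 1.
Note: deg(f) ≤ deg(F) = 3; strict inequality happens when F is divisible by Z (lost terms).
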